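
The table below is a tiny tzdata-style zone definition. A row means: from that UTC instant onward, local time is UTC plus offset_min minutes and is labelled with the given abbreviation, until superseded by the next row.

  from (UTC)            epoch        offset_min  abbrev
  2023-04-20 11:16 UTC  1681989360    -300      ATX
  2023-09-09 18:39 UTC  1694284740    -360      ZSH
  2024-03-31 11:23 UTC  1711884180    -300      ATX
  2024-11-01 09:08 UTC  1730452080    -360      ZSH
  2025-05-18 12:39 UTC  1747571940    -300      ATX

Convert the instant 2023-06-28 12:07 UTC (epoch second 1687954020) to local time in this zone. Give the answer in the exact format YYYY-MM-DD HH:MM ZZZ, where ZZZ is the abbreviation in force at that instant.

Query: 2023-06-28 12:07 UTC
Rule 1/5 (ATX, -05:00): 2023-04-20 11:16 UTC ≤ query < 2023-09-09 18:39 UTC
12·60 + 7 - 300 = 427 min
427 = 0·1440 + 427; 427 = 7·60 + 7 → 07:07, same day
→ 2023-06-28 07:07 ATX

2023-06-28 07:07 ATX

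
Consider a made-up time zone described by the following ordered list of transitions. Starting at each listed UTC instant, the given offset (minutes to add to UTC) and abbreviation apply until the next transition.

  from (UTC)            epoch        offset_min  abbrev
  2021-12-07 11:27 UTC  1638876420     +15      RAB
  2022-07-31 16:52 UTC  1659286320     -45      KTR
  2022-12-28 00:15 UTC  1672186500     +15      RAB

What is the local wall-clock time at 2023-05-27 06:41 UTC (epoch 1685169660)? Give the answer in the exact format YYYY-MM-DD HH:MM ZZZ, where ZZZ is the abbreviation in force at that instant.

2023-05-27 06:56 RAB

Query: 2023-05-27 06:41 UTC
Rule 3/3 (RAB, +00:15): 2022-12-28 00:15 UTC ≤ query < +∞
6·60 + 41 + 15 = 416 min
416 = 0·1440 + 416; 416 = 6·60 + 56 → 06:56, same day
→ 2023-05-27 06:56 RAB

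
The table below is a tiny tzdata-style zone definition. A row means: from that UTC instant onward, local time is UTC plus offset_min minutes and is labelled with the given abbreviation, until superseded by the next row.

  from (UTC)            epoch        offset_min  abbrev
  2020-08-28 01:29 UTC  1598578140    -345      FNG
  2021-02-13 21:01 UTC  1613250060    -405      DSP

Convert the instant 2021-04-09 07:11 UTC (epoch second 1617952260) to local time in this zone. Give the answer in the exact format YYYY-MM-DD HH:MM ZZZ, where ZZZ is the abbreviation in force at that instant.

2021-04-09 00:26 DSP

Query: 2021-04-09 07:11 UTC
Rule 2/2 (DSP, -06:45): 2021-02-13 21:01 UTC ≤ query < +∞
7·60 + 11 - 405 = 26 min
26 = 0·1440 + 26; 26 = 0·60 + 26 → 00:26, same day
→ 2021-04-09 00:26 DSP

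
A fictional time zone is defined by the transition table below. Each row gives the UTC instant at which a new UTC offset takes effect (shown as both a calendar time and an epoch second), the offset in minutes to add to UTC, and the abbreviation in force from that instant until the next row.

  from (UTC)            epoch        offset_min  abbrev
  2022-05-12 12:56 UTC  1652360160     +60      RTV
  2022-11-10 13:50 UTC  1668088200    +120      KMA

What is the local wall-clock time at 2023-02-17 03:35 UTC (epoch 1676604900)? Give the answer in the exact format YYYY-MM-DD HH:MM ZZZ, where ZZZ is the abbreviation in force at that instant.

2023-02-17 05:35 KMA

Query: 2023-02-17 03:35 UTC
Rule 2/2 (KMA, +02:00): 2022-11-10 13:50 UTC ≤ query < +∞
3·60 + 35 + 120 = 335 min
335 = 0·1440 + 335; 335 = 5·60 + 35 → 05:35, same day
→ 2023-02-17 05:35 KMA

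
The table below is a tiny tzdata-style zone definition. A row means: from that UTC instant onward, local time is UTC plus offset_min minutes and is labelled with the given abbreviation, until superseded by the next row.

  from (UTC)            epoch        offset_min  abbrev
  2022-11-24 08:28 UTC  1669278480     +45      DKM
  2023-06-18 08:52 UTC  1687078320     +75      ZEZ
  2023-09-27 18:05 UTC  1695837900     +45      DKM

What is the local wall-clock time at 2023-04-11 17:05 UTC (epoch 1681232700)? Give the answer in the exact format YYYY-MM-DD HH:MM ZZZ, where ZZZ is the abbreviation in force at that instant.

2023-04-11 17:50 DKM

Query: 2023-04-11 17:05 UTC
Rule 1/3 (DKM, +00:45): 2022-11-24 08:28 UTC ≤ query < 2023-06-18 08:52 UTC
17·60 + 5 + 45 = 1070 min
1070 = 0·1440 + 1070; 1070 = 17·60 + 50 → 17:50, same day
→ 2023-04-11 17:50 DKM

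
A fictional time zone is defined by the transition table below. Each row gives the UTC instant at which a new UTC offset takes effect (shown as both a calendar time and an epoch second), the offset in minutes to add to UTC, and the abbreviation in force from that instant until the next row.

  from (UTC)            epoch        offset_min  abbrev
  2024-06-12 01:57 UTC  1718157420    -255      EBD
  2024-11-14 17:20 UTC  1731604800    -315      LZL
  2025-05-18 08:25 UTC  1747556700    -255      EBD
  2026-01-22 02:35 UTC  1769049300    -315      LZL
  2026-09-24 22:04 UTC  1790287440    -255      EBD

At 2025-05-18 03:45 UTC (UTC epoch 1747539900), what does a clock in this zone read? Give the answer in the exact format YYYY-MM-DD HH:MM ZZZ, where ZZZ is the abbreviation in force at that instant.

Query: 2025-05-18 03:45 UTC
Rule 2/5 (LZL, -05:15): 2024-11-14 17:20 UTC ≤ query < 2025-05-18 08:25 UTC
3·60 + 45 - 315 = -90 min
-90 = -1·1440 + 1350; 1350 = 22·60 + 30 → 22:30, 2025-05-18 - 1 day = 2025-05-17
→ 2025-05-17 22:30 LZL

2025-05-17 22:30 LZL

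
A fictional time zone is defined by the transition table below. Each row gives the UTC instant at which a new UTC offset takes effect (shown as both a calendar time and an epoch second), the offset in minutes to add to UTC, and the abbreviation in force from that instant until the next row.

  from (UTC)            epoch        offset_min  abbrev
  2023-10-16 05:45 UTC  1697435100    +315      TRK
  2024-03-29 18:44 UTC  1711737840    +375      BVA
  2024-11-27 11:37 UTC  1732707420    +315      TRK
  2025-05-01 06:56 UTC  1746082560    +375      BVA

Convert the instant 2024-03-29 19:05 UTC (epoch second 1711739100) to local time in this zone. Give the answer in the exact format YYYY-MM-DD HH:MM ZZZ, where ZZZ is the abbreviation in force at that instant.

2024-03-30 01:20 BVA

Query: 2024-03-29 19:05 UTC
Rule 2/4 (BVA, +06:15): 2024-03-29 18:44 UTC ≤ query < 2024-11-27 11:37 UTC
19·60 + 5 + 375 = 1520 min
1520 = 1·1440 + 80; 80 = 1·60 + 20 → 01:20, 2024-03-29 + 1 day = 2024-03-30
→ 2024-03-30 01:20 BVA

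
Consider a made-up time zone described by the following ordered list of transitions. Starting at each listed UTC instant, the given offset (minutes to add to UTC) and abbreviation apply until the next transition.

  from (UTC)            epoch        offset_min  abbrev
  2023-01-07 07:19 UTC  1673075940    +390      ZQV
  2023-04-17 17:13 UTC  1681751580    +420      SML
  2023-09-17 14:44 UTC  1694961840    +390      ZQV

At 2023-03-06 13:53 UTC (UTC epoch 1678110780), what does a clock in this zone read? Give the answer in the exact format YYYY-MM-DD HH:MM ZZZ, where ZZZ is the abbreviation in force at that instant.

2023-03-06 20:23 ZQV

Query: 2023-03-06 13:53 UTC
Rule 1/3 (ZQV, +06:30): 2023-01-07 07:19 UTC ≤ query < 2023-04-17 17:13 UTC
13·60 + 53 + 390 = 1223 min
1223 = 0·1440 + 1223; 1223 = 20·60 + 23 → 20:23, same day
→ 2023-03-06 20:23 ZQV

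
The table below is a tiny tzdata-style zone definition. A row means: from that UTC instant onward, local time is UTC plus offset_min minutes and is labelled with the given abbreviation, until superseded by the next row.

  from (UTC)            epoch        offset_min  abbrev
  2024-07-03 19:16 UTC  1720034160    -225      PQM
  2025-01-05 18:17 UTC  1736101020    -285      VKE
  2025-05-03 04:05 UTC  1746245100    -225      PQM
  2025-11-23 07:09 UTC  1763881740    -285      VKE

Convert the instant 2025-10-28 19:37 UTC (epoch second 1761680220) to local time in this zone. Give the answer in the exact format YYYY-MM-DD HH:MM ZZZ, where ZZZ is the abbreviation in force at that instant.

Query: 2025-10-28 19:37 UTC
Rule 3/4 (PQM, -03:45): 2025-05-03 04:05 UTC ≤ query < 2025-11-23 07:09 UTC
19·60 + 37 - 225 = 952 min
952 = 0·1440 + 952; 952 = 15·60 + 52 → 15:52, same day
→ 2025-10-28 15:52 PQM

2025-10-28 15:52 PQM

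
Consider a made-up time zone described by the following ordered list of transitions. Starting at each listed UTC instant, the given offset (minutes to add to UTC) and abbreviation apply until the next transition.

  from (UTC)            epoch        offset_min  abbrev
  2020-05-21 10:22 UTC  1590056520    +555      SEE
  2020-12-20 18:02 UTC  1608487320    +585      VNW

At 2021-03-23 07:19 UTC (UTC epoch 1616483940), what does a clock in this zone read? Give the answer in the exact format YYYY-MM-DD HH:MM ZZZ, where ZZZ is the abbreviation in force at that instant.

Query: 2021-03-23 07:19 UTC
Rule 2/2 (VNW, +09:45): 2020-12-20 18:02 UTC ≤ query < +∞
7·60 + 19 + 585 = 1024 min
1024 = 0·1440 + 1024; 1024 = 17·60 + 4 → 17:04, same day
→ 2021-03-23 17:04 VNW

2021-03-23 17:04 VNW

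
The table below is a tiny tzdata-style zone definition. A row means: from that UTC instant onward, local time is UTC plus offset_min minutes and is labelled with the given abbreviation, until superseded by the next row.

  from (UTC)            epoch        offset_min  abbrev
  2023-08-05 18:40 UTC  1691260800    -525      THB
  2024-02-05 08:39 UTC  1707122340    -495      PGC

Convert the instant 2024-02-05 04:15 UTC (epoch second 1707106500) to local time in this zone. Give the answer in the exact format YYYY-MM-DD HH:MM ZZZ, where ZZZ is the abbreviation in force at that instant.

2024-02-04 19:30 THB

Query: 2024-02-05 04:15 UTC
Rule 1/2 (THB, -08:45): 2023-08-05 18:40 UTC ≤ query < 2024-02-05 08:39 UTC
4·60 + 15 - 525 = -270 min
-270 = -1·1440 + 1170; 1170 = 19·60 + 30 → 19:30, 2024-02-05 - 1 day = 2024-02-04
→ 2024-02-04 19:30 THB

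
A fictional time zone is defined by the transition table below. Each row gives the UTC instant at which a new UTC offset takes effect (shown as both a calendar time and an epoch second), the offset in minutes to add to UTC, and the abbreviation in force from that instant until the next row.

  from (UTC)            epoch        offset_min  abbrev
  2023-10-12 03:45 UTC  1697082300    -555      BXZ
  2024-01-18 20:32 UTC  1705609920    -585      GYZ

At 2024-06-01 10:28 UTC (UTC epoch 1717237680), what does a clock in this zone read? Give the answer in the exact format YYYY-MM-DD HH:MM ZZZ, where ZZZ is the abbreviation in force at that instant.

2024-06-01 00:43 GYZ

Query: 2024-06-01 10:28 UTC
Rule 2/2 (GYZ, -09:45): 2024-01-18 20:32 UTC ≤ query < +∞
10·60 + 28 - 585 = 43 min
43 = 0·1440 + 43; 43 = 0·60 + 43 → 00:43, same day
→ 2024-06-01 00:43 GYZ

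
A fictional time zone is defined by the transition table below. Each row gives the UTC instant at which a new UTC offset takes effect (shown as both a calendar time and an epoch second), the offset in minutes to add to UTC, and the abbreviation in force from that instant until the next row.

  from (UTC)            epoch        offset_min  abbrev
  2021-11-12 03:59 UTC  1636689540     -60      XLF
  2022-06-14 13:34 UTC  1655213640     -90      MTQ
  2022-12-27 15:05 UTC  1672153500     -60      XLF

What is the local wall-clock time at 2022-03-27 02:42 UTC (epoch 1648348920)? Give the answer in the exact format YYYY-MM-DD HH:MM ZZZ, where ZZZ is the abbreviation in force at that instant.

2022-03-27 01:42 XLF

Query: 2022-03-27 02:42 UTC
Rule 1/3 (XLF, -01:00): 2021-11-12 03:59 UTC ≤ query < 2022-06-14 13:34 UTC
2·60 + 42 - 60 = 102 min
102 = 0·1440 + 102; 102 = 1·60 + 42 → 01:42, same day
→ 2022-03-27 01:42 XLF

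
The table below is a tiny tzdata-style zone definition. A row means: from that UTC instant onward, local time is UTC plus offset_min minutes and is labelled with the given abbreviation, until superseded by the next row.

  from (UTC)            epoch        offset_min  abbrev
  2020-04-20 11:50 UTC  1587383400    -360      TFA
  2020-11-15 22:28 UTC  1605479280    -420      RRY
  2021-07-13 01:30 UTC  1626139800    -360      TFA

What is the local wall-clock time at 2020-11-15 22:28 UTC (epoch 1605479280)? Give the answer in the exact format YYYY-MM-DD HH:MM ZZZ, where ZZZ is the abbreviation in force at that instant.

Query: 2020-11-15 22:28 UTC
Rule 2/3 (RRY, -07:00): 2020-11-15 22:28 UTC ≤ query < 2021-07-13 01:30 UTC
22·60 + 28 - 420 = 928 min
928 = 0·1440 + 928; 928 = 15·60 + 28 → 15:28, same day
→ 2020-11-15 15:28 RRY

2020-11-15 15:28 RRY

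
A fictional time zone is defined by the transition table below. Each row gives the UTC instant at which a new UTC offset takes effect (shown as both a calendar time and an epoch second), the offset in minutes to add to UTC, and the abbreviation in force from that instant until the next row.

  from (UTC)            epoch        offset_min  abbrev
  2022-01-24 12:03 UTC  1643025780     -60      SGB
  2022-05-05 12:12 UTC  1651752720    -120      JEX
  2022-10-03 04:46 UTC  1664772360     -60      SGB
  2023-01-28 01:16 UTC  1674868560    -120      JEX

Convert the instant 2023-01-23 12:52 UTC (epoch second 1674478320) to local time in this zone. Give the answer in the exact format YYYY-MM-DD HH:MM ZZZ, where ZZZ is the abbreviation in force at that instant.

Query: 2023-01-23 12:52 UTC
Rule 3/4 (SGB, -01:00): 2022-10-03 04:46 UTC ≤ query < 2023-01-28 01:16 UTC
12·60 + 52 - 60 = 712 min
712 = 0·1440 + 712; 712 = 11·60 + 52 → 11:52, same day
→ 2023-01-23 11:52 SGB

2023-01-23 11:52 SGB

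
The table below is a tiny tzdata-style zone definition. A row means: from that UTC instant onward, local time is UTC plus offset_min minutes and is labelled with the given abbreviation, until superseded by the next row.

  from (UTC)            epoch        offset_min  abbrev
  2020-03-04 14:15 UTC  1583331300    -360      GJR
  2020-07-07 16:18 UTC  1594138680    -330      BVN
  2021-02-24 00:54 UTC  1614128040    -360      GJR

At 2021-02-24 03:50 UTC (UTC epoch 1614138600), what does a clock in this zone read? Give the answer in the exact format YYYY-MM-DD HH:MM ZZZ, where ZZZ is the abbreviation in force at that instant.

Query: 2021-02-24 03:50 UTC
Rule 3/3 (GJR, -06:00): 2021-02-24 00:54 UTC ≤ query < +∞
3·60 + 50 - 360 = -130 min
-130 = -1·1440 + 1310; 1310 = 21·60 + 50 → 21:50, 2021-02-24 - 1 day = 2021-02-23
→ 2021-02-23 21:50 GJR

2021-02-23 21:50 GJR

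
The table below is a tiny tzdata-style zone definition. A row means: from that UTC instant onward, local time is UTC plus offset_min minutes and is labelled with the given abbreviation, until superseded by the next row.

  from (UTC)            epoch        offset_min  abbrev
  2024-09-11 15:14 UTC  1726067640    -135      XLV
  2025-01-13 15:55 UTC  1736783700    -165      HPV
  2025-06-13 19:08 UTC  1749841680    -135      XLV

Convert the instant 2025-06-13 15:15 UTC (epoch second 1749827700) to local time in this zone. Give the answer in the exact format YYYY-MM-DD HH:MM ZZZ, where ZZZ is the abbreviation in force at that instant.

Query: 2025-06-13 15:15 UTC
Rule 2/3 (HPV, -02:45): 2025-01-13 15:55 UTC ≤ query < 2025-06-13 19:08 UTC
15·60 + 15 - 165 = 750 min
750 = 0·1440 + 750; 750 = 12·60 + 30 → 12:30, same day
→ 2025-06-13 12:30 HPV

2025-06-13 12:30 HPV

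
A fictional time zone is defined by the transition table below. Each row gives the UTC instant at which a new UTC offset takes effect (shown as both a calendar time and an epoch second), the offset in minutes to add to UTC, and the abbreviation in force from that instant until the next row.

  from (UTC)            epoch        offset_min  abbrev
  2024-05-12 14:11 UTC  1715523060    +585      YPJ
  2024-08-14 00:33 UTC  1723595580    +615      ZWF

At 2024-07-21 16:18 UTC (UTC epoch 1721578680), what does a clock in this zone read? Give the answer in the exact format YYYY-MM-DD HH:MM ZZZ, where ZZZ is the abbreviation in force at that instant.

2024-07-22 02:03 YPJ

Query: 2024-07-21 16:18 UTC
Rule 1/2 (YPJ, +09:45): 2024-05-12 14:11 UTC ≤ query < 2024-08-14 00:33 UTC
16·60 + 18 + 585 = 1563 min
1563 = 1·1440 + 123; 123 = 2·60 + 3 → 02:03, 2024-07-21 + 1 day = 2024-07-22
→ 2024-07-22 02:03 YPJ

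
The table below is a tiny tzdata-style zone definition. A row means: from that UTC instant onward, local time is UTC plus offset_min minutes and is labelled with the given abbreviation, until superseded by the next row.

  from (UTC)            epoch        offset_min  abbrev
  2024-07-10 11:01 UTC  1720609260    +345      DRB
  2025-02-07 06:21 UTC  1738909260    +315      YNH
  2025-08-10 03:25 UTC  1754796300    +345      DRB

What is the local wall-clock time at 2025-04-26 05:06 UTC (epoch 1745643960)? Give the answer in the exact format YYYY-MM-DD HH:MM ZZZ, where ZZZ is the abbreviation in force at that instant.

Query: 2025-04-26 05:06 UTC
Rule 2/3 (YNH, +05:15): 2025-02-07 06:21 UTC ≤ query < 2025-08-10 03:25 UTC
5·60 + 6 + 315 = 621 min
621 = 0·1440 + 621; 621 = 10·60 + 21 → 10:21, same day
→ 2025-04-26 10:21 YNH

2025-04-26 10:21 YNH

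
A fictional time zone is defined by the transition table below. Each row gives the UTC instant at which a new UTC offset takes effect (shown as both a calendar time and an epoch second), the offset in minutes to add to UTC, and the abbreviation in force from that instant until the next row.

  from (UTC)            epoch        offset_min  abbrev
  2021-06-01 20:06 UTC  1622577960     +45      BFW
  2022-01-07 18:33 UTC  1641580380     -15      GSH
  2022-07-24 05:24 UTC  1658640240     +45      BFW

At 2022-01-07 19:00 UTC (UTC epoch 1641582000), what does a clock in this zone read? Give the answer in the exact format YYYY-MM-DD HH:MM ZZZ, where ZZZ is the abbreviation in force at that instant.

2022-01-07 18:45 GSH

Query: 2022-01-07 19:00 UTC
Rule 2/3 (GSH, -00:15): 2022-01-07 18:33 UTC ≤ query < 2022-07-24 05:24 UTC
19·60 + 0 - 15 = 1125 min
1125 = 0·1440 + 1125; 1125 = 18·60 + 45 → 18:45, same day
→ 2022-01-07 18:45 GSH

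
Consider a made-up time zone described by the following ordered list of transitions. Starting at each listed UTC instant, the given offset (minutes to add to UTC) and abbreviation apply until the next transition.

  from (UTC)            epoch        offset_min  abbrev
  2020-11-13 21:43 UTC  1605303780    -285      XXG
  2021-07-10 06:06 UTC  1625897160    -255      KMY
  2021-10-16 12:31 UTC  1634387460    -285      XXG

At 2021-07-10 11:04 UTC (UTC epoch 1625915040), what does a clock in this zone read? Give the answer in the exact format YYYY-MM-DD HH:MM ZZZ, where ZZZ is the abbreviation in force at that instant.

Query: 2021-07-10 11:04 UTC
Rule 2/3 (KMY, -04:15): 2021-07-10 06:06 UTC ≤ query < 2021-10-16 12:31 UTC
11·60 + 4 - 255 = 409 min
409 = 0·1440 + 409; 409 = 6·60 + 49 → 06:49, same day
→ 2021-07-10 06:49 KMY

2021-07-10 06:49 KMY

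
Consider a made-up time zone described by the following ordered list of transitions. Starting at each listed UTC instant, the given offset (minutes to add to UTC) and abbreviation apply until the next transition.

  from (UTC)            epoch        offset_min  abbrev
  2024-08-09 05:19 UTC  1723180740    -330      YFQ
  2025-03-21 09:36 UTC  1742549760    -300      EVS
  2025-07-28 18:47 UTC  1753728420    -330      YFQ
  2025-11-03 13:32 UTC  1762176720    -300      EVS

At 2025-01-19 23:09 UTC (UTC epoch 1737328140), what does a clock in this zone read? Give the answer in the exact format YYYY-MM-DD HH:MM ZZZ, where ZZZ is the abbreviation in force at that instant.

2025-01-19 17:39 YFQ

Query: 2025-01-19 23:09 UTC
Rule 1/4 (YFQ, -05:30): 2024-08-09 05:19 UTC ≤ query < 2025-03-21 09:36 UTC
23·60 + 9 - 330 = 1059 min
1059 = 0·1440 + 1059; 1059 = 17·60 + 39 → 17:39, same day
→ 2025-01-19 17:39 YFQ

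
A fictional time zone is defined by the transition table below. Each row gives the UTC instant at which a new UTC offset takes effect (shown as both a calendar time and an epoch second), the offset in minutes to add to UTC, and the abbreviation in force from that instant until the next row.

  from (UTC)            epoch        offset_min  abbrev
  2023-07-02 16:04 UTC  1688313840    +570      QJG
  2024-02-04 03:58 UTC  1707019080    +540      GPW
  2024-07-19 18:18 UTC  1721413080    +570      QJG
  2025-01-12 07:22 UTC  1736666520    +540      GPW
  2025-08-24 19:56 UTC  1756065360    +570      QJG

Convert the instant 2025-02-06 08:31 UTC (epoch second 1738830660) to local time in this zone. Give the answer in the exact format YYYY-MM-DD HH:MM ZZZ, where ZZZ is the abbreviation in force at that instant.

2025-02-06 17:31 GPW

Query: 2025-02-06 08:31 UTC
Rule 4/5 (GPW, +09:00): 2025-01-12 07:22 UTC ≤ query < 2025-08-24 19:56 UTC
8·60 + 31 + 540 = 1051 min
1051 = 0·1440 + 1051; 1051 = 17·60 + 31 → 17:31, same day
→ 2025-02-06 17:31 GPW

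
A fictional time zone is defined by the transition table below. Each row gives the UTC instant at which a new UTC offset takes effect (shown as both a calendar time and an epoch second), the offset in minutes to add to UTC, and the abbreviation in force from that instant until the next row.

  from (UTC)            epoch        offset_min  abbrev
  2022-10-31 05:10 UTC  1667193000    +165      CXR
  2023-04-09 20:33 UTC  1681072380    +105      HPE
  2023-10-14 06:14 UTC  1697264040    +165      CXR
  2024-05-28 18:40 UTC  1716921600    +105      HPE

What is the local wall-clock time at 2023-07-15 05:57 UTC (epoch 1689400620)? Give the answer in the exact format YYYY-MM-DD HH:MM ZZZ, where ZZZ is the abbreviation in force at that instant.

Query: 2023-07-15 05:57 UTC
Rule 2/4 (HPE, +01:45): 2023-04-09 20:33 UTC ≤ query < 2023-10-14 06:14 UTC
5·60 + 57 + 105 = 462 min
462 = 0·1440 + 462; 462 = 7·60 + 42 → 07:42, same day
→ 2023-07-15 07:42 HPE

2023-07-15 07:42 HPE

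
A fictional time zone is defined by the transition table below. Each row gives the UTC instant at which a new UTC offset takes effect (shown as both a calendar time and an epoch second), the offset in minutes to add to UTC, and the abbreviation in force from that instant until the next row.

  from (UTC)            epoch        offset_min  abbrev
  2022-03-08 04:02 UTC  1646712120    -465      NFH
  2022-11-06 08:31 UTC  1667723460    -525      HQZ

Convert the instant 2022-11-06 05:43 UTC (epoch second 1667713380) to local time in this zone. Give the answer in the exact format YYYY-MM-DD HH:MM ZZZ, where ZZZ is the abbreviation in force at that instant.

2022-11-05 21:58 NFH

Query: 2022-11-06 05:43 UTC
Rule 1/2 (NFH, -07:45): 2022-03-08 04:02 UTC ≤ query < 2022-11-06 08:31 UTC
5·60 + 43 - 465 = -122 min
-122 = -1·1440 + 1318; 1318 = 21·60 + 58 → 21:58, 2022-11-06 - 1 day = 2022-11-05
→ 2022-11-05 21:58 NFH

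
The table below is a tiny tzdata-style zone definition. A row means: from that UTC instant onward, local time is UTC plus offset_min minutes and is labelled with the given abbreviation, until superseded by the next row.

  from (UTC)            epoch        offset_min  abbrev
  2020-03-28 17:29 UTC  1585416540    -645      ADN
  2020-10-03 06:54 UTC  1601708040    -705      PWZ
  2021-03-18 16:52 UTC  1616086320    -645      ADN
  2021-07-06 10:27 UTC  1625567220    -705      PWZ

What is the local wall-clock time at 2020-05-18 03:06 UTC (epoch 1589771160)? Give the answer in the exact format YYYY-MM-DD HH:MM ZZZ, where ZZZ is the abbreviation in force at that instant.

2020-05-17 16:21 ADN

Query: 2020-05-18 03:06 UTC
Rule 1/4 (ADN, -10:45): 2020-03-28 17:29 UTC ≤ query < 2020-10-03 06:54 UTC
3·60 + 6 - 645 = -459 min
-459 = -1·1440 + 981; 981 = 16·60 + 21 → 16:21, 2020-05-18 - 1 day = 2020-05-17
→ 2020-05-17 16:21 ADN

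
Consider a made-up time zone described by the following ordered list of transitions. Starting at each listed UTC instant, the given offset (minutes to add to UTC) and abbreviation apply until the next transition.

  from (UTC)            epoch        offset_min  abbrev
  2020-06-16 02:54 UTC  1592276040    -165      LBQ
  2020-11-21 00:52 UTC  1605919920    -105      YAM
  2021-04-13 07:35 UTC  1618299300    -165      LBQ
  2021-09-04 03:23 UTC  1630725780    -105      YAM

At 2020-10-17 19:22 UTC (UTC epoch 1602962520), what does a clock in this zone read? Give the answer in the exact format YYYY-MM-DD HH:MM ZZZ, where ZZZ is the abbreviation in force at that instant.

Query: 2020-10-17 19:22 UTC
Rule 1/4 (LBQ, -02:45): 2020-06-16 02:54 UTC ≤ query < 2020-11-21 00:52 UTC
19·60 + 22 - 165 = 997 min
997 = 0·1440 + 997; 997 = 16·60 + 37 → 16:37, same day
→ 2020-10-17 16:37 LBQ

2020-10-17 16:37 LBQ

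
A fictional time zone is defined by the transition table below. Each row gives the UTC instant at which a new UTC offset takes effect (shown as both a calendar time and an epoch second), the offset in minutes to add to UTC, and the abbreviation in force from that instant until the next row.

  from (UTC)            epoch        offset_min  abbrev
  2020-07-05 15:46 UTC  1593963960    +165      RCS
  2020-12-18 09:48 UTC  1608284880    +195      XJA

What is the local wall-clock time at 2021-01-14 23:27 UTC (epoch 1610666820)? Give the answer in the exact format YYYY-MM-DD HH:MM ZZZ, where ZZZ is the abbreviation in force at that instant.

2021-01-15 02:42 XJA

Query: 2021-01-14 23:27 UTC
Rule 2/2 (XJA, +03:15): 2020-12-18 09:48 UTC ≤ query < +∞
23·60 + 27 + 195 = 1602 min
1602 = 1·1440 + 162; 162 = 2·60 + 42 → 02:42, 2021-01-14 + 1 day = 2021-01-15
→ 2021-01-15 02:42 XJA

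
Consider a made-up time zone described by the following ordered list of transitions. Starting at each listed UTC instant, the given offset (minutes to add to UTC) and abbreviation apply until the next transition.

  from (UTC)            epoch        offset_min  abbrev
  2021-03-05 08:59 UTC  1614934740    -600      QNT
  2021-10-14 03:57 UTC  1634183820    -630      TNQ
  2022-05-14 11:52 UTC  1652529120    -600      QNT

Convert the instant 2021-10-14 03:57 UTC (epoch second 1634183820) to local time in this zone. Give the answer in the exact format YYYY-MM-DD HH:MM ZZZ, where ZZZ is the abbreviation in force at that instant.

2021-10-13 17:27 TNQ

Query: 2021-10-14 03:57 UTC
Rule 2/3 (TNQ, -10:30): 2021-10-14 03:57 UTC ≤ query < 2022-05-14 11:52 UTC
3·60 + 57 - 630 = -393 min
-393 = -1·1440 + 1047; 1047 = 17·60 + 27 → 17:27, 2021-10-14 - 1 day = 2021-10-13
→ 2021-10-13 17:27 TNQ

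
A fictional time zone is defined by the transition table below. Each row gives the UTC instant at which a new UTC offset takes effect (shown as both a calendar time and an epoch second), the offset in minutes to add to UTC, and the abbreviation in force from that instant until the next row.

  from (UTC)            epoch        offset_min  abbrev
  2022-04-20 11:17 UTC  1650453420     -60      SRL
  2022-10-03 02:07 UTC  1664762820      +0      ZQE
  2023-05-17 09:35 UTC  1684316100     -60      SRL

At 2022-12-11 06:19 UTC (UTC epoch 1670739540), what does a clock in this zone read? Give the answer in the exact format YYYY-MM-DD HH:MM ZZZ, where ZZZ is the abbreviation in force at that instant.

2022-12-11 06:19 ZQE

Query: 2022-12-11 06:19 UTC
Rule 2/3 (ZQE, +00:00): 2022-10-03 02:07 UTC ≤ query < 2023-05-17 09:35 UTC
6·60 + 19 + 0 = 379 min
379 = 0·1440 + 379; 379 = 6·60 + 19 → 06:19, same day
→ 2022-12-11 06:19 ZQE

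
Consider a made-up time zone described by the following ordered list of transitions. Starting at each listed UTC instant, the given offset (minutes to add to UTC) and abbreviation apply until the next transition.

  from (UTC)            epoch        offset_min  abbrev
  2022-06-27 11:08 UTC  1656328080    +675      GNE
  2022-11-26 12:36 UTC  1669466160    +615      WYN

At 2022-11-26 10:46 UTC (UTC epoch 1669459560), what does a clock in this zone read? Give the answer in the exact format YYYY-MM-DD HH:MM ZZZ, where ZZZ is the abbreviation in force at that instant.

Query: 2022-11-26 10:46 UTC
Rule 1/2 (GNE, +11:15): 2022-06-27 11:08 UTC ≤ query < 2022-11-26 12:36 UTC
10·60 + 46 + 675 = 1321 min
1321 = 0·1440 + 1321; 1321 = 22·60 + 1 → 22:01, same day
→ 2022-11-26 22:01 GNE

2022-11-26 22:01 GNE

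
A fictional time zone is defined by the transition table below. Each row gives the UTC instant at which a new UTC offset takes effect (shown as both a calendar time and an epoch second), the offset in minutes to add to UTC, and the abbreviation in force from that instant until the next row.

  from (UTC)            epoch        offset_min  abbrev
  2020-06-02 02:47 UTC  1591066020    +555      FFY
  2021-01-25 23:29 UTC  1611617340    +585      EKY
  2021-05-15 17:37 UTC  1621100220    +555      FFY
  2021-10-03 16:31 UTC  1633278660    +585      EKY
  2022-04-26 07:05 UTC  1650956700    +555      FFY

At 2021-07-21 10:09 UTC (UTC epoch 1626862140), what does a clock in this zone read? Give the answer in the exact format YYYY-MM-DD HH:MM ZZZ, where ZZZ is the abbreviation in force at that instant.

Query: 2021-07-21 10:09 UTC
Rule 3/5 (FFY, +09:15): 2021-05-15 17:37 UTC ≤ query < 2021-10-03 16:31 UTC
10·60 + 9 + 555 = 1164 min
1164 = 0·1440 + 1164; 1164 = 19·60 + 24 → 19:24, same day
→ 2021-07-21 19:24 FFY

2021-07-21 19:24 FFY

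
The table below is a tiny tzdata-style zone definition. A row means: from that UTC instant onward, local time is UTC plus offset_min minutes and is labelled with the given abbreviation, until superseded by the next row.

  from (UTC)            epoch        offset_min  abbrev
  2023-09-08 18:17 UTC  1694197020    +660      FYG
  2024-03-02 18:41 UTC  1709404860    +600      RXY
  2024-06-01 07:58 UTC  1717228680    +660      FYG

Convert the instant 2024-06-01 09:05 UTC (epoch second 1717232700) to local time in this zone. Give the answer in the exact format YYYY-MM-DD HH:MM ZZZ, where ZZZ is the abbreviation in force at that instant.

Query: 2024-06-01 09:05 UTC
Rule 3/3 (FYG, +11:00): 2024-06-01 07:58 UTC ≤ query < +∞
9·60 + 5 + 660 = 1205 min
1205 = 0·1440 + 1205; 1205 = 20·60 + 5 → 20:05, same day
→ 2024-06-01 20:05 FYG

2024-06-01 20:05 FYG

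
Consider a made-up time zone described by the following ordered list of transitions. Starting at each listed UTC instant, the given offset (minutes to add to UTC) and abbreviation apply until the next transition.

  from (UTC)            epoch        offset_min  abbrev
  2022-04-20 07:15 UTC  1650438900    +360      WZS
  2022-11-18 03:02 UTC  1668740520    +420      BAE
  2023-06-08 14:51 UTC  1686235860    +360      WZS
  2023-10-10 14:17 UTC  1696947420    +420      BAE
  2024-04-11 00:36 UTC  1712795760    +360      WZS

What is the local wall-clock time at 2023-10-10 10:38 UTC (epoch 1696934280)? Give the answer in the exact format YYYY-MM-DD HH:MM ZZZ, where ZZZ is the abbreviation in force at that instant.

Query: 2023-10-10 10:38 UTC
Rule 3/5 (WZS, +06:00): 2023-06-08 14:51 UTC ≤ query < 2023-10-10 14:17 UTC
10·60 + 38 + 360 = 998 min
998 = 0·1440 + 998; 998 = 16·60 + 38 → 16:38, same day
→ 2023-10-10 16:38 WZS

2023-10-10 16:38 WZS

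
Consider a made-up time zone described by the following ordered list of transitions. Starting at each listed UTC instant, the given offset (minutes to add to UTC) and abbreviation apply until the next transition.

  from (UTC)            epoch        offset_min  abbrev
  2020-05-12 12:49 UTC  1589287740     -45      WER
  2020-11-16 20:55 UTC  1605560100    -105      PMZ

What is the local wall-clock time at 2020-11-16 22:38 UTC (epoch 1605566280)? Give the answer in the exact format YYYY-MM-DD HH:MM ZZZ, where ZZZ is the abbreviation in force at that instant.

Query: 2020-11-16 22:38 UTC
Rule 2/2 (PMZ, -01:45): 2020-11-16 20:55 UTC ≤ query < +∞
22·60 + 38 - 105 = 1253 min
1253 = 0·1440 + 1253; 1253 = 20·60 + 53 → 20:53, same day
→ 2020-11-16 20:53 PMZ

2020-11-16 20:53 PMZ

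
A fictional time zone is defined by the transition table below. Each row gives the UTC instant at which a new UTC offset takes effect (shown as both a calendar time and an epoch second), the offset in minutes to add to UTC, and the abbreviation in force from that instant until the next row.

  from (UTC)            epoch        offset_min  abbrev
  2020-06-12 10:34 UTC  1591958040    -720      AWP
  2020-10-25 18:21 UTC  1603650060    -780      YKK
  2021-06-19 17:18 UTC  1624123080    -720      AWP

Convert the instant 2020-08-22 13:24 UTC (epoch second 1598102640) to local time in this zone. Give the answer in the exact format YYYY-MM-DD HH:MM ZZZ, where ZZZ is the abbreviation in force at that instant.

2020-08-22 01:24 AWP

Query: 2020-08-22 13:24 UTC
Rule 1/3 (AWP, -12:00): 2020-06-12 10:34 UTC ≤ query < 2020-10-25 18:21 UTC
13·60 + 24 - 720 = 84 min
84 = 0·1440 + 84; 84 = 1·60 + 24 → 01:24, same day
→ 2020-08-22 01:24 AWP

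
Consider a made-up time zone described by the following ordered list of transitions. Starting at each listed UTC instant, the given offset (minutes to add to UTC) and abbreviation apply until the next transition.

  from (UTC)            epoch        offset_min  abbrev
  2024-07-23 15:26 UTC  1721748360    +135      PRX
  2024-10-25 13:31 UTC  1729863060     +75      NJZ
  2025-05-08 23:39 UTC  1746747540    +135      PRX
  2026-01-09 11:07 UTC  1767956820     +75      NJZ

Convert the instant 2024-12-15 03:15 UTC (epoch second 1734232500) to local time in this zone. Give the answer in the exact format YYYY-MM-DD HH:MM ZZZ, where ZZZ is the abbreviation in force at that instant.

Query: 2024-12-15 03:15 UTC
Rule 2/4 (NJZ, +01:15): 2024-10-25 13:31 UTC ≤ query < 2025-05-08 23:39 UTC
3·60 + 15 + 75 = 270 min
270 = 0·1440 + 270; 270 = 4·60 + 30 → 04:30, same day
→ 2024-12-15 04:30 NJZ

2024-12-15 04:30 NJZ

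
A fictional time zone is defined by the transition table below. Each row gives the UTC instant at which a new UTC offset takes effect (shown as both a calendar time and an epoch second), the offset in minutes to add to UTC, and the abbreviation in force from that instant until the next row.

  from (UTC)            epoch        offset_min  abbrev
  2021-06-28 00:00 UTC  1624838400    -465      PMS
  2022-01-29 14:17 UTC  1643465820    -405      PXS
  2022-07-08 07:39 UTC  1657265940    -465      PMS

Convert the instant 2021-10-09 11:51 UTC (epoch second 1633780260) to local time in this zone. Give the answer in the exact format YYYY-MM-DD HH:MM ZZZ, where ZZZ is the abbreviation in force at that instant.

2021-10-09 04:06 PMS

Query: 2021-10-09 11:51 UTC
Rule 1/3 (PMS, -07:45): 2021-06-28 00:00 UTC ≤ query < 2022-01-29 14:17 UTC
11·60 + 51 - 465 = 246 min
246 = 0·1440 + 246; 246 = 4·60 + 6 → 04:06, same day
→ 2021-10-09 04:06 PMS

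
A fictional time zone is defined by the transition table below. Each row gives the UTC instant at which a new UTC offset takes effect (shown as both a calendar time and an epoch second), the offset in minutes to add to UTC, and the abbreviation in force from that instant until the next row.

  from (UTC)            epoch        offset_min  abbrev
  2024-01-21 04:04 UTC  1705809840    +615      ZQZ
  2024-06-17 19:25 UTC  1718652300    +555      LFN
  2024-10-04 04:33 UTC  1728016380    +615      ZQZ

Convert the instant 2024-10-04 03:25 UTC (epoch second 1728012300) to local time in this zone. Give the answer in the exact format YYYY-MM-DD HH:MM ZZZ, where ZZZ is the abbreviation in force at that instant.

2024-10-04 12:40 LFN

Query: 2024-10-04 03:25 UTC
Rule 2/3 (LFN, +09:15): 2024-06-17 19:25 UTC ≤ query < 2024-10-04 04:33 UTC
3·60 + 25 + 555 = 760 min
760 = 0·1440 + 760; 760 = 12·60 + 40 → 12:40, same day
→ 2024-10-04 12:40 LFN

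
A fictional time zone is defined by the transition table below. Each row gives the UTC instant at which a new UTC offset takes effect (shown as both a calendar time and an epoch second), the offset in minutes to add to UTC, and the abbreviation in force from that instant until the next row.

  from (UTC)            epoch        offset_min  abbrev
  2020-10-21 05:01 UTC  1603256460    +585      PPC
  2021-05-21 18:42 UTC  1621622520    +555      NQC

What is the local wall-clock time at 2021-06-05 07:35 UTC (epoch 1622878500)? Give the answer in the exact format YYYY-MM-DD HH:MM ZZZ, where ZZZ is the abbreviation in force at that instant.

Query: 2021-06-05 07:35 UTC
Rule 2/2 (NQC, +09:15): 2021-05-21 18:42 UTC ≤ query < +∞
7·60 + 35 + 555 = 1010 min
1010 = 0·1440 + 1010; 1010 = 16·60 + 50 → 16:50, same day
→ 2021-06-05 16:50 NQC

2021-06-05 16:50 NQC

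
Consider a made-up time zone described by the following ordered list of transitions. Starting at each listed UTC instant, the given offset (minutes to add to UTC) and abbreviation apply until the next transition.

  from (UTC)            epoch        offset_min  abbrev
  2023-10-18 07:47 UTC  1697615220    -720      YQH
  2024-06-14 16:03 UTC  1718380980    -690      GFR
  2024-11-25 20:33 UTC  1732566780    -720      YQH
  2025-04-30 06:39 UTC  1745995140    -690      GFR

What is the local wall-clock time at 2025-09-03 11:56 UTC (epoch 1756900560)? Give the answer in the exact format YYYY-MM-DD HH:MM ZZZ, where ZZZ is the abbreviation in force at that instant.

2025-09-03 00:26 GFR

Query: 2025-09-03 11:56 UTC
Rule 4/4 (GFR, -11:30): 2025-04-30 06:39 UTC ≤ query < +∞
11·60 + 56 - 690 = 26 min
26 = 0·1440 + 26; 26 = 0·60 + 26 → 00:26, same day
→ 2025-09-03 00:26 GFR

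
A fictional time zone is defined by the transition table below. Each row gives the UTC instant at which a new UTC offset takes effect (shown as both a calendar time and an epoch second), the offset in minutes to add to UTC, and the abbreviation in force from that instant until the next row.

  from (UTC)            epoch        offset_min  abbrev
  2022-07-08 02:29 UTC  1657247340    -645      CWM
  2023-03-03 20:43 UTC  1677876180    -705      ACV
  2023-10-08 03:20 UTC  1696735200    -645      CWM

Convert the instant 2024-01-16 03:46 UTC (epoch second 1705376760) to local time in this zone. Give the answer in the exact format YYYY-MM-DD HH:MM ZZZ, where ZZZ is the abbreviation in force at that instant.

Query: 2024-01-16 03:46 UTC
Rule 3/3 (CWM, -10:45): 2023-10-08 03:20 UTC ≤ query < +∞
3·60 + 46 - 645 = -419 min
-419 = -1·1440 + 1021; 1021 = 17·60 + 1 → 17:01, 2024-01-16 - 1 day = 2024-01-15
→ 2024-01-15 17:01 CWM

2024-01-15 17:01 CWM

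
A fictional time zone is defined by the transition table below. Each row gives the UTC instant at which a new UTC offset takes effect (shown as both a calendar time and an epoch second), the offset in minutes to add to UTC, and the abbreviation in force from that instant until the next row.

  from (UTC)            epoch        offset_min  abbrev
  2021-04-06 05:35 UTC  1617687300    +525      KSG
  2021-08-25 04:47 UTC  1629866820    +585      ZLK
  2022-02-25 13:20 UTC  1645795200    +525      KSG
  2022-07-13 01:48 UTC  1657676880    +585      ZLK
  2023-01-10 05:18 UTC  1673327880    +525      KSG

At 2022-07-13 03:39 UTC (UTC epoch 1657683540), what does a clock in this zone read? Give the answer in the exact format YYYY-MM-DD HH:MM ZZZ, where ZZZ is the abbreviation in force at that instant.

2022-07-13 13:24 ZLK

Query: 2022-07-13 03:39 UTC
Rule 4/5 (ZLK, +09:45): 2022-07-13 01:48 UTC ≤ query < 2023-01-10 05:18 UTC
3·60 + 39 + 585 = 804 min
804 = 0·1440 + 804; 804 = 13·60 + 24 → 13:24, same day
→ 2022-07-13 13:24 ZLK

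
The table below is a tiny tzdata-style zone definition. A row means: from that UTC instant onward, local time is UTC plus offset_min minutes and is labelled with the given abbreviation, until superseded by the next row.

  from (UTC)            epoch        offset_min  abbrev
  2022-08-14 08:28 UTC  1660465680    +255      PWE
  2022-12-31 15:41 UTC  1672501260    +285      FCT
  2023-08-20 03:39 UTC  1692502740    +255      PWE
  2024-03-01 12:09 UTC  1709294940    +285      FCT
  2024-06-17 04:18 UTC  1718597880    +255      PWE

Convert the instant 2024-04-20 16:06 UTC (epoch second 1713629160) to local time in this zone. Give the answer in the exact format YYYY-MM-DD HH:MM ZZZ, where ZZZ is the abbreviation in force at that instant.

2024-04-20 20:51 FCT

Query: 2024-04-20 16:06 UTC
Rule 4/5 (FCT, +04:45): 2024-03-01 12:09 UTC ≤ query < 2024-06-17 04:18 UTC
16·60 + 6 + 285 = 1251 min
1251 = 0·1440 + 1251; 1251 = 20·60 + 51 → 20:51, same day
→ 2024-04-20 20:51 FCT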